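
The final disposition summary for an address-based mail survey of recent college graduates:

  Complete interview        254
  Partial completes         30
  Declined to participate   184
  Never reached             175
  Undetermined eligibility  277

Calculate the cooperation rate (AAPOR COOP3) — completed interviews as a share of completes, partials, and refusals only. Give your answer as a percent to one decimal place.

54.3%

Num → 254
Denom → 254 + 30 + 184 = 468
COOP3 = 254 / 468 = 0.5427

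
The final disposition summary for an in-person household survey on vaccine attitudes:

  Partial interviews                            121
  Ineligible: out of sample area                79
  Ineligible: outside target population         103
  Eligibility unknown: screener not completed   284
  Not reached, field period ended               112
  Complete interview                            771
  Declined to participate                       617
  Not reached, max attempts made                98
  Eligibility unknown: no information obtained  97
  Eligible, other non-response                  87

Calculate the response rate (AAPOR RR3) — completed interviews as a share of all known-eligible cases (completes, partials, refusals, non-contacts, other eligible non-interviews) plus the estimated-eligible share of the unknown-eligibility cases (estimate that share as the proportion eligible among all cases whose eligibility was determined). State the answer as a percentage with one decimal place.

35.8%

No answer / not reached = 112 + 98 = 210
Unknown if eligible = 284 + 97 = 381
Ineligible = 103 + 79 = 182
Num → 771
Determined eligible → 771 + 121 + 617 + 210 + 87 = 1806
e = 1806 / (1806 + 182) = 1806 / 1988 = 0.9085
e × U → 0.9085 × 381 = 346.14
Denominator → 1806 + 346.14 = 2152.14
RR3 = 771 / 2152.14 = 0.3582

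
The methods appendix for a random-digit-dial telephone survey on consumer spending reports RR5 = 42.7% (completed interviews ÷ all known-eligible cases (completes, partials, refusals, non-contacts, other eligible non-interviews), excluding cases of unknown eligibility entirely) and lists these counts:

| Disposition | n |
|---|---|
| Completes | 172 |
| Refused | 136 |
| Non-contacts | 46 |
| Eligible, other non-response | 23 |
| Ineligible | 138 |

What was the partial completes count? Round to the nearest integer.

RR5 = 172 / D = 0.427
D = 172 / 0.427 = 402.8
Rest of base = 377
partial completes = 402.8 − 377 ≈ 26

26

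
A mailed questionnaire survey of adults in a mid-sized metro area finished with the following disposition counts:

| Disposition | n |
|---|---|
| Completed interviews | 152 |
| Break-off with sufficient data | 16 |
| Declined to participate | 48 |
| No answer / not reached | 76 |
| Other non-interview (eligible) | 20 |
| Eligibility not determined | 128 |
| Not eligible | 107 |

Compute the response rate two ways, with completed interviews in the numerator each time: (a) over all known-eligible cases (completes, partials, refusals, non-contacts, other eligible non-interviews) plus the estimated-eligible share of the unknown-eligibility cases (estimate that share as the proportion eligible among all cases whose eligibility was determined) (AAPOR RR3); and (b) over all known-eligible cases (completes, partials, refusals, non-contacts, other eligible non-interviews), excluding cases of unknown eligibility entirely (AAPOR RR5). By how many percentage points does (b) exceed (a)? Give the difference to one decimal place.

Top → 152
Eligible (known) → 152 + 16 + 48 + 76 + 20 = 312
e = 312 / (312 + 107) = 312 / 419 = 0.7446
Eligible share of unknowns → 0.7446 × 128 = 95.31
Base → 312 + 95.31 = 407.31
RR3 = 152 / 407.31 = 0.3732
Base → 152 + 16 + 48 + 76 + 20 = 312
RR5 = 152 / 312 = 0.4872
Difference = 48.72 − 37.32 = 11.40 percentage points

11.4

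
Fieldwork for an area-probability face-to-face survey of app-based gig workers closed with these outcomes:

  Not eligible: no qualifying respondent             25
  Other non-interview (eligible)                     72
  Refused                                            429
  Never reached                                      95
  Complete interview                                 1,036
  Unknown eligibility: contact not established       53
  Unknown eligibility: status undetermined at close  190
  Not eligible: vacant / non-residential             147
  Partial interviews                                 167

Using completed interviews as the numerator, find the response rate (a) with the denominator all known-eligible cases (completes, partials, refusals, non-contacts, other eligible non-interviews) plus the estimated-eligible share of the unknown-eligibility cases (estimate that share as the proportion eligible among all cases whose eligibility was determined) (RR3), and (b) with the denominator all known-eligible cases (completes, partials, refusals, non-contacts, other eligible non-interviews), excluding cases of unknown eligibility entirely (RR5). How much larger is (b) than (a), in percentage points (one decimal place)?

Eligibility not determined = 53 + 190 = 243
Screened out, ineligible = 25 + 147 = 172
Num = 1036
Determined eligible = 1036 + 167 + 429 + 95 + 72 = 1799
e = 1799 / (1799 + 172) = 1799 / 1971 = 0.9127
Estimated eligible among unknowns = 0.9127 × 243 = 221.79
Base = 1799 + 221.79 = 2020.79
RR3 = 1036 / 2020.79 = 0.5127
Base = 1036 + 167 + 429 + 95 + 72 = 1799
RR5 = 1036 / 1799 = 0.5759
Difference = 57.59 − 51.27 = 6.32 percentage points

6.3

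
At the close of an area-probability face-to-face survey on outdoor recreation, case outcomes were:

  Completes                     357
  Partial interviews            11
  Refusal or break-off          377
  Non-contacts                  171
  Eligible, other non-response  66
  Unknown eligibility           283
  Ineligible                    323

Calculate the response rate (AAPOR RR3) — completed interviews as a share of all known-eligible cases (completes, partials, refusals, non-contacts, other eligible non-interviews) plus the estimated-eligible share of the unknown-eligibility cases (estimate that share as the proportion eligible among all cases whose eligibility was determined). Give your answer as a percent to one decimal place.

Top = 357
Determined eligible = 357 + 11 + 377 + 171 + 66 = 982
e = 982 / (982 + 323) = 982 / 1305 = 0.7525
Eligible share of unknowns = 0.7525 × 283 = 212.96
Denom = 982 + 212.96 = 1194.96
RR3 = 357 / 1194.96 = 0.2988

29.9%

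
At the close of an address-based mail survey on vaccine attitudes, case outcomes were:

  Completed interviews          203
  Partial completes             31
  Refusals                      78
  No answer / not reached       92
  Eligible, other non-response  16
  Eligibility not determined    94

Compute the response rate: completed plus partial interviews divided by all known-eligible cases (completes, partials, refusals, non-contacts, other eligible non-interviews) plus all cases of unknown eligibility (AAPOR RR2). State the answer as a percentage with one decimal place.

45.5%

Num: 203 + 31 = 234
Base: 203 + 31 + 78 + 92 + 16 + 94 = 514
RR2 = 234 / 514 = 0.4553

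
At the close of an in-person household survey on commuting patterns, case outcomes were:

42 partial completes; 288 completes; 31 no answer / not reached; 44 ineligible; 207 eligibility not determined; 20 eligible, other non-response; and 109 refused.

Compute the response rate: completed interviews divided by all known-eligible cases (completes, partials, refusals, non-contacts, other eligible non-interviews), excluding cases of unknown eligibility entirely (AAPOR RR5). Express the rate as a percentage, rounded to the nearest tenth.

58.8%

Numerator → 288
Base → 288 + 42 + 109 + 31 + 20 = 490
RR5 = 288 / 490 = 0.5878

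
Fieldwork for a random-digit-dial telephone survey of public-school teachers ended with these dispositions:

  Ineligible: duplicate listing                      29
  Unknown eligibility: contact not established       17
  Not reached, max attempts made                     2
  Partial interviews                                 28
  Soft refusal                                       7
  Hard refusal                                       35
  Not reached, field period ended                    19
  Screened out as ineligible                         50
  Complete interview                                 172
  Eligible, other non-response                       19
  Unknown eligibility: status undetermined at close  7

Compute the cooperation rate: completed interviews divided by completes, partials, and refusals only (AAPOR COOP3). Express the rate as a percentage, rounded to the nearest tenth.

Refusal or break-off = 35 + 7 = 42
Non-contacts = 19 + 2 = 21
Undetermined eligibility = 17 + 7 = 24
Not eligible = 50 + 29 = 79
Numerator = 172
Denom = 172 + 28 + 42 = 242
COOP3 = 172 / 242 = 0.7107

71.1%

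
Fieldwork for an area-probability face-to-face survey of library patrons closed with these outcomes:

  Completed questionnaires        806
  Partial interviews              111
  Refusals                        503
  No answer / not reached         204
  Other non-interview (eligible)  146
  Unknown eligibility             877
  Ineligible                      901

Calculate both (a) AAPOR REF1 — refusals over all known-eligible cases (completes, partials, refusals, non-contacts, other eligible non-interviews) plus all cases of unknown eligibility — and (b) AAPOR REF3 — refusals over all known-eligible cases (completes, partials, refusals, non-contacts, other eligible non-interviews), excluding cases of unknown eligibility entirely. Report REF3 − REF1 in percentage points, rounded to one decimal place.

Top = 503
Base = 806 + 111 + 503 + 204 + 146 + 877 = 2647
REF1 = 503 / 2647 = 0.1900
Base = 806 + 111 + 503 + 204 + 146 = 1770
REF3 = 503 / 1770 = 0.2842
Difference = 28.42 − 19.00 = 9.42 percentage points

9.4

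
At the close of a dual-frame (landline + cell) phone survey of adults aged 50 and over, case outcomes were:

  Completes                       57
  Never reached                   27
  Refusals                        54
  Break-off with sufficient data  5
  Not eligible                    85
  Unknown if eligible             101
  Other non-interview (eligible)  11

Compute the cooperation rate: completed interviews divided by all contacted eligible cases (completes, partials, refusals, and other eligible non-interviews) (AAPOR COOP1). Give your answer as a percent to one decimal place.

Numerator: 57
Denominator: 57 + 5 + 54 + 11 = 127
COOP1 = 57 / 127 = 0.4488

44.9%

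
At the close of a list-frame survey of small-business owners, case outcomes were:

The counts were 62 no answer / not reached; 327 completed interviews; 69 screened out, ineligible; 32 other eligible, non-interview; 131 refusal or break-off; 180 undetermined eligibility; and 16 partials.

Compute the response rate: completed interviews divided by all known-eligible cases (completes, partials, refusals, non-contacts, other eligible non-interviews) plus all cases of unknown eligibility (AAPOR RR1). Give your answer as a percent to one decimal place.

Numerator = 327
Base = 327 + 16 + 131 + 62 + 32 + 180 = 748
RR1 = 327 / 748 = 0.4372

43.7%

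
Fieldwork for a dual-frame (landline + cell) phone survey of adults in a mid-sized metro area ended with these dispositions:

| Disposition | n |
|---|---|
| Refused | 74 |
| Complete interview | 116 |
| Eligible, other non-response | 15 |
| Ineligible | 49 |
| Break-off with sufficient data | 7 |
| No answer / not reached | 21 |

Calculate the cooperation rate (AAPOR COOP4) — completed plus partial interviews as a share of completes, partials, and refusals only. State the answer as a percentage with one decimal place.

Numerator: 116 + 7 = 123
Base: 116 + 7 + 74 = 197
COOP4 = 123 / 197 = 0.6244

62.4%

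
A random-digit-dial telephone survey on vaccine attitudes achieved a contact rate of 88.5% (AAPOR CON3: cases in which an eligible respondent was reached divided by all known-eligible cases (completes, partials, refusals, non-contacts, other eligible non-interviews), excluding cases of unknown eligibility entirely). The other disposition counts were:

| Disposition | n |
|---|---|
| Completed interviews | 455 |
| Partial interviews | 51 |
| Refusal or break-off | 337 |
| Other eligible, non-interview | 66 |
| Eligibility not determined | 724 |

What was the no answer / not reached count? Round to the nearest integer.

118

Num: 455 + 51 + 337 + 66 = 909
CON3 = 909 / D = 0.885
D = 909 / 0.885 = 1027.1
Rest of base = 909
no answer / not reached = 1027.1 − 909 ≈ 118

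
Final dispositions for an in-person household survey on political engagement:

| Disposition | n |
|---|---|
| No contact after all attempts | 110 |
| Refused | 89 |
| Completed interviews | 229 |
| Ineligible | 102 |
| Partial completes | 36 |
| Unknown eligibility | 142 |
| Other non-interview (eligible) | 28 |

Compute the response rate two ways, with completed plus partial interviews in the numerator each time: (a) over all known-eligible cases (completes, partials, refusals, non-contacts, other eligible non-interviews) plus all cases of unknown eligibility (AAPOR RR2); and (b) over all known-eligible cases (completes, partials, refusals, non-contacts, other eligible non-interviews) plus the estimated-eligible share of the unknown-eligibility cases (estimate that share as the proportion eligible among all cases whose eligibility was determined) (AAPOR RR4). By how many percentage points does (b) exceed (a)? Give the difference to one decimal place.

1.7

Numerator = 229 + 36 = 265
Denom = 229 + 36 + 89 + 110 + 28 + 142 = 634
RR2 = 265 / 634 = 0.4180
Determined eligible = 229 + 36 + 89 + 110 + 28 = 492
e = 492 / (492 + 102) = 492 / 594 = 0.8283
Eligible share of unknowns = 0.8283 × 142 = 117.62
Denom = 492 + 117.62 = 609.62
RR4 = 265 / 609.62 = 0.4347
Difference = 43.47 − 41.80 = 1.67 percentage points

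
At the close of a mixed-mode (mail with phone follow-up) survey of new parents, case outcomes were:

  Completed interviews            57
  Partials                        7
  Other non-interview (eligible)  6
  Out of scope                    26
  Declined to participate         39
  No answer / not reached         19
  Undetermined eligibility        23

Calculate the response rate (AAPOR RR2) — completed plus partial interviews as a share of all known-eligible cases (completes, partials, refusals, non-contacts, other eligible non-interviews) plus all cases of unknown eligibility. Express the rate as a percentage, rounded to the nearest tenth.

Top = 57 + 7 = 64
Denom = 57 + 7 + 39 + 19 + 6 + 23 = 151
RR2 = 64 / 151 = 0.4238

42.4%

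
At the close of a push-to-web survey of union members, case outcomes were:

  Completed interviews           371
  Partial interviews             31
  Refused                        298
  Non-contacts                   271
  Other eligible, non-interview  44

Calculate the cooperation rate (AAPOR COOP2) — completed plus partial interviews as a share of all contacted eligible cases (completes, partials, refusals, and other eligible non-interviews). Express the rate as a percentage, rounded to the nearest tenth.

54.0%

Top → 371 + 31 = 402
Denom → 371 + 31 + 298 + 44 = 744
COOP2 = 402 / 744 = 0.5403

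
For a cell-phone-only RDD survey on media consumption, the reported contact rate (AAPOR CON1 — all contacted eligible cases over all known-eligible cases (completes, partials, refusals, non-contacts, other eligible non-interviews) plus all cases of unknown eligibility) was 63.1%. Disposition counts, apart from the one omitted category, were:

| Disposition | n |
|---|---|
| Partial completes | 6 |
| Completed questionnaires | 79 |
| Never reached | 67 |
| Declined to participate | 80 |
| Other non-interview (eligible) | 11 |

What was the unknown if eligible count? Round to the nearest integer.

36

Num = 79 + 6 + 80 + 11 = 176
CON1 = 176 / D = 0.631
D = 176 / 0.631 = 278.9
Remaining denominator categories sum to 243
unknown if eligible = 278.9 − 243 ≈ 36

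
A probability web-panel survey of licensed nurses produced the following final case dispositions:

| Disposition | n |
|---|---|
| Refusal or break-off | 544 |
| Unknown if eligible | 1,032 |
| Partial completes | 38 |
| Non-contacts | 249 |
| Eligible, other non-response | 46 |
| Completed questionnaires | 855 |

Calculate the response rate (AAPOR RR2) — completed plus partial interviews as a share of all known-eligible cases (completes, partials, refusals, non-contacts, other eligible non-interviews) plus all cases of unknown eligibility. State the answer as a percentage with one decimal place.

32.3%

Num = 855 + 38 = 893
Base = 855 + 38 + 544 + 249 + 46 + 1032 = 2764
RR2 = 893 / 2764 = 0.3231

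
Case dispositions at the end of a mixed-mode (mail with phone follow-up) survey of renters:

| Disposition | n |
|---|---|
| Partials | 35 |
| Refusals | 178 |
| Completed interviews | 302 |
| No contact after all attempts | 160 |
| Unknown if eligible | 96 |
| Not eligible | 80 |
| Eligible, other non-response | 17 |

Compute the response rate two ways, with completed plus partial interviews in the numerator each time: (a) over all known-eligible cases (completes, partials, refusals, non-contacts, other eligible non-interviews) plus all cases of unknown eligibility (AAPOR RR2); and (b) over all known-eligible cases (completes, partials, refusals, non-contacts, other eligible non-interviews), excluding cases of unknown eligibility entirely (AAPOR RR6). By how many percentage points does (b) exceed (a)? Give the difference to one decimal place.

5.9

Numerator: 302 + 35 = 337
Base: 302 + 35 + 178 + 160 + 17 + 96 = 788
RR2 = 337 / 788 = 0.4277
Base: 302 + 35 + 178 + 160 + 17 = 692
RR6 = 337 / 692 = 0.4870
Difference = 48.70 − 42.77 = 5.93 percentage points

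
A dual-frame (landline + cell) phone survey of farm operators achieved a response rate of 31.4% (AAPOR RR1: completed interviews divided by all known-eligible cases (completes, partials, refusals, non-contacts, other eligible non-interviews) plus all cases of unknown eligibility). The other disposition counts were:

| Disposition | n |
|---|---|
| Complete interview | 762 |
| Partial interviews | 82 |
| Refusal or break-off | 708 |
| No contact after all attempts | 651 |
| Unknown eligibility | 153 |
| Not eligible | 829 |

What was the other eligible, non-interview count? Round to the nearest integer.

RR1 = 762 / D = 0.314
D = 762 / 0.314 = 2426.8
Rest of base = 2356
other eligible, non-interview = 2426.8 − 2356 ≈ 71

71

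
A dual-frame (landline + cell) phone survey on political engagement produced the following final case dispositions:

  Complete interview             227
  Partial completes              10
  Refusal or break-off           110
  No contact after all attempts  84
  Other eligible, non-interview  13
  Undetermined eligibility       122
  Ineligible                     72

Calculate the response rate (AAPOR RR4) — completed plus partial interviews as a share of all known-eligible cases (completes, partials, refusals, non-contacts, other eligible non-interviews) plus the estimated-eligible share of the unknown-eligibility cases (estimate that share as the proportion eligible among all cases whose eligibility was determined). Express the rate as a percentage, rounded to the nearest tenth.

43.2%

Numerator → 227 + 10 = 237
Eligible (known) → 227 + 10 + 110 + 84 + 13 = 444
e = 444 / (444 + 72) = 444 / 516 = 0.8605
Estimated eligible among unknowns → 0.8605 × 122 = 104.98
Base → 444 + 104.98 = 548.98
RR4 = 237 / 548.98 = 0.4317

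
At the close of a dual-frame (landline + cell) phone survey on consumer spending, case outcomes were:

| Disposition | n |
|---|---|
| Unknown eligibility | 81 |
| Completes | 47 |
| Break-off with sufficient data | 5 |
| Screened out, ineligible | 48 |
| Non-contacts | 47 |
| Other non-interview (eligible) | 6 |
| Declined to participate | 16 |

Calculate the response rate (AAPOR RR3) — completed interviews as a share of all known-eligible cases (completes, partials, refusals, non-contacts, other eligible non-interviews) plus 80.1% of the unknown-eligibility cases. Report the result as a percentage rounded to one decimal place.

Numerator → 47
Known eligible → 47 + 5 + 16 + 47 + 6 = 121
Eligible share of unknowns → 0.8010 × 81 = 64.88
Denominator → 121 + 64.88 = 185.88
RR3 = 47 / 185.88 = 0.2529

25.3%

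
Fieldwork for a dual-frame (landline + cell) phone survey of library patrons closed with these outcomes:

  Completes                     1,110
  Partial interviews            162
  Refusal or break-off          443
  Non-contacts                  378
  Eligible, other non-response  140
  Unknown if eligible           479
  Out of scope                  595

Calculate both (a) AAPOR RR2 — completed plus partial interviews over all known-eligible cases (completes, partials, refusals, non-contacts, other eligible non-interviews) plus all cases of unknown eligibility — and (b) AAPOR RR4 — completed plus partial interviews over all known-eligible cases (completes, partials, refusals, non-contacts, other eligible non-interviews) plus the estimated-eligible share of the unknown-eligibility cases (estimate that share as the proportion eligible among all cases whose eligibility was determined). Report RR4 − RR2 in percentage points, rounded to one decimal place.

1.8

Top = 1110 + 162 = 1272
Denominator = 1110 + 162 + 443 + 378 + 140 + 479 = 2712
RR2 = 1272 / 2712 = 0.4690
Known eligible = 1110 + 162 + 443 + 378 + 140 = 2233
e = 2233 / (2233 + 595) = 2233 / 2828 = 0.7896
Eligible share of unknowns = 0.7896 × 479 = 378.22
Denominator = 2233 + 378.22 = 2611.22
RR4 = 1272 / 2611.22 = 0.4871
Difference = 48.71 − 46.90 = 1.81 percentage points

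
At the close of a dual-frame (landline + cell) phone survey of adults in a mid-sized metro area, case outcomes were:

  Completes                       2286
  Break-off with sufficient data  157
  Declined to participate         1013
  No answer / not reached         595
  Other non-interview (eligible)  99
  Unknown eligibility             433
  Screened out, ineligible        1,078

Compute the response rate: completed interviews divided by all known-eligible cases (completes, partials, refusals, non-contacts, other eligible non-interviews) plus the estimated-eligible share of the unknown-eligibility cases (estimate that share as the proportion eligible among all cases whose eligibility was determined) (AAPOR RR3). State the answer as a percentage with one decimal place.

50.9%

Top: 2286
Eligible (known): 2286 + 157 + 1013 + 595 + 99 = 4150
e = 4150 / (4150 + 1078) = 4150 / 5228 = 0.7938
e × U: 0.7938 × 433 = 343.72
Base: 4150 + 343.72 = 4493.72
RR3 = 2286 / 4493.72 = 0.5087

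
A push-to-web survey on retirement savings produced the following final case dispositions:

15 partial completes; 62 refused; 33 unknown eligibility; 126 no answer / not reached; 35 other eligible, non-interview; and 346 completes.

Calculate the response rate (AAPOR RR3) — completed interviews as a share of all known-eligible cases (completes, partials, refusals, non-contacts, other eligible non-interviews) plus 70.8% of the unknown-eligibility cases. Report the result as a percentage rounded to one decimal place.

Numerator: 346
Eligible (known): 346 + 15 + 62 + 126 + 35 = 584
e × U: 0.7080 × 33 = 23.36
Denominator: 584 + 23.36 = 607.36
RR3 = 346 / 607.36 = 0.5697

57.0%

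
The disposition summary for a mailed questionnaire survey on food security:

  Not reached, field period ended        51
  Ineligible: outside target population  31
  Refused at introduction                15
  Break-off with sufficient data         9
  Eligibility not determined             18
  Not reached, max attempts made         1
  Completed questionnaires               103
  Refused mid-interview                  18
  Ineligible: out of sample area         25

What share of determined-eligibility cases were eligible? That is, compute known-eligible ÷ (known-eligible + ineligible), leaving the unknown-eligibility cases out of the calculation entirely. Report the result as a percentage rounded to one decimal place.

77.9%

Refusal or break-off = 15 + 18 = 33
No contact after all attempts = 51 + 1 = 52
Not eligible = 31 + 25 = 56
Determined eligible: 103 + 9 + 33 + 52 = 197
e = 197 / (197 + 56) = 197 / 253 = 0.7787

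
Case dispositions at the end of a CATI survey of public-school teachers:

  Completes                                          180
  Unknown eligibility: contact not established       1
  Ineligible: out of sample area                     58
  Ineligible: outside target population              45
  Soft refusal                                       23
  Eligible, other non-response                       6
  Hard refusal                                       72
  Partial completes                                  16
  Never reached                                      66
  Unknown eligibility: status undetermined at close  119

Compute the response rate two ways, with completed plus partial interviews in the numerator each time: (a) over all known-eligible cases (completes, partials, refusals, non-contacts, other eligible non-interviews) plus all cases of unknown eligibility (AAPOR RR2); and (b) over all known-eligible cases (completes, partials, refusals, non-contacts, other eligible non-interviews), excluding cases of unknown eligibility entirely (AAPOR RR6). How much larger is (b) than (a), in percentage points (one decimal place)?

13.4

Refusals = 72 + 23 = 95
Unknown eligibility = 1 + 119 = 120
Not eligible = 45 + 58 = 103
Num: 180 + 16 = 196
Base: 180 + 16 + 95 + 66 + 6 + 120 = 483
RR2 = 196 / 483 = 0.4058
Base: 180 + 16 + 95 + 66 + 6 = 363
RR6 = 196 / 363 = 0.5399
Difference = 53.99 − 40.58 = 13.41 percentage points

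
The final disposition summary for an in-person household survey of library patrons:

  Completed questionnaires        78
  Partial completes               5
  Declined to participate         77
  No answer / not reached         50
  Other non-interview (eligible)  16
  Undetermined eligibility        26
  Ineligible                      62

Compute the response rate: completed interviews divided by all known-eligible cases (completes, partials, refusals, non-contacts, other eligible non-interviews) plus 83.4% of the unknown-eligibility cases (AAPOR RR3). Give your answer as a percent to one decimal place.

31.5%

Top → 78
Determined eligible → 78 + 5 + 77 + 50 + 16 = 226
Eligible share of unknowns → 0.8340 × 26 = 21.68
Denom → 226 + 21.68 = 247.68
RR3 = 78 / 247.68 = 0.3149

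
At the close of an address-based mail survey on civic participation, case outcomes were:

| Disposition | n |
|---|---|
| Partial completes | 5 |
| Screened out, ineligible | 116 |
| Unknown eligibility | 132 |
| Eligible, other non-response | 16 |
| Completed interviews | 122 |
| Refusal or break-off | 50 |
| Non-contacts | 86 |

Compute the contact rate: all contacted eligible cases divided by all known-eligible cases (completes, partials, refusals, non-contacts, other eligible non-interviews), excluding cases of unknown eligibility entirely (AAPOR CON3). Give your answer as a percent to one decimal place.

69.2%

Top: 122 + 5 + 50 + 16 = 193
Base: 122 + 5 + 50 + 86 + 16 = 279
CON3 = 193 / 279 = 0.6918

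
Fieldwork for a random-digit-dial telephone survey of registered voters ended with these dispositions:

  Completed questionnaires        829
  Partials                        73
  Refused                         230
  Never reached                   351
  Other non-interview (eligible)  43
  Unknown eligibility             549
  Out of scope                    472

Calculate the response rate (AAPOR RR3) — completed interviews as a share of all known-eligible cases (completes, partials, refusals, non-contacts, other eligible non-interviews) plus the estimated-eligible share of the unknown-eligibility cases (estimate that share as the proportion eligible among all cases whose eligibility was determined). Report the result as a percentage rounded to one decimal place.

42.6%

Numerator: 829
Determined eligible: 829 + 73 + 230 + 351 + 43 = 1526
e = 1526 / (1526 + 472) = 1526 / 1998 = 0.7638
e × U: 0.7638 × 549 = 419.33
Denom: 1526 + 419.33 = 1945.33
RR3 = 829 / 1945.33 = 0.4261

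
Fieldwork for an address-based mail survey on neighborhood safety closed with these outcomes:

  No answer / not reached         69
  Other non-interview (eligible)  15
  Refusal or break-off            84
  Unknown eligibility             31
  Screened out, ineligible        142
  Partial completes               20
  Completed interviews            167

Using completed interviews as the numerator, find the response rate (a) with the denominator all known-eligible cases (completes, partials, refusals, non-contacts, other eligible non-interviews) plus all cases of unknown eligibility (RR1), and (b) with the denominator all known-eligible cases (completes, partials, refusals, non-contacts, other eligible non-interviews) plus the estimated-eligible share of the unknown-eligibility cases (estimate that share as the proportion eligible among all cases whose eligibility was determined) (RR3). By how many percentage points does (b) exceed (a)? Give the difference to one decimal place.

Top = 167
Denominator = 167 + 20 + 84 + 69 + 15 + 31 = 386
RR1 = 167 / 386 = 0.4326
Determined eligible = 167 + 20 + 84 + 69 + 15 = 355
e = 355 / (355 + 142) = 355 / 497 = 0.7143
Eligible share of unknowns = 0.7143 × 31 = 22.14
Denominator = 355 + 22.14 = 377.14
RR3 = 167 / 377.14 = 0.4428
Difference = 44.28 − 43.26 = 1.02 percentage points

1.0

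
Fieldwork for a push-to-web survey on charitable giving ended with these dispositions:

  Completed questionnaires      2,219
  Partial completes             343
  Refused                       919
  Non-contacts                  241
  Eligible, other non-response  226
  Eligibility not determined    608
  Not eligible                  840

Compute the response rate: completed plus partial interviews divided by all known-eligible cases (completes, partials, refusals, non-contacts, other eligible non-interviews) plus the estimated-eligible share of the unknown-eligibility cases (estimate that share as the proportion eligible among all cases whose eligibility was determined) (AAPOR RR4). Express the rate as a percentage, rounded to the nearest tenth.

Num → 2219 + 343 = 2562
Eligible (known) → 2219 + 343 + 919 + 241 + 226 = 3948
e = 3948 / (3948 + 840) = 3948 / 4788 = 0.8246
e × U → 0.8246 × 608 = 501.36
Base → 3948 + 501.36 = 4449.36
RR4 = 2562 / 4449.36 = 0.5758

57.6%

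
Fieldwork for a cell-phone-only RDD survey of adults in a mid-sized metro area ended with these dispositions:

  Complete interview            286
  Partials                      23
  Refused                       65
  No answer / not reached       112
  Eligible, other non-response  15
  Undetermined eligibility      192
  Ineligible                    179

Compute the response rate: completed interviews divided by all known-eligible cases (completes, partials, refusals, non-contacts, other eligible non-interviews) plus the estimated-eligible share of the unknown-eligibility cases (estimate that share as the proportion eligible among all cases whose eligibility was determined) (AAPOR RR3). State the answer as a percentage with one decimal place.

Top = 286
Known eligible = 286 + 23 + 65 + 112 + 15 = 501
e = 501 / (501 + 179) = 501 / 680 = 0.7368
e × U = 0.7368 × 192 = 141.47
Denominator = 501 + 141.47 = 642.47
RR3 = 286 / 642.47 = 0.4452

44.5%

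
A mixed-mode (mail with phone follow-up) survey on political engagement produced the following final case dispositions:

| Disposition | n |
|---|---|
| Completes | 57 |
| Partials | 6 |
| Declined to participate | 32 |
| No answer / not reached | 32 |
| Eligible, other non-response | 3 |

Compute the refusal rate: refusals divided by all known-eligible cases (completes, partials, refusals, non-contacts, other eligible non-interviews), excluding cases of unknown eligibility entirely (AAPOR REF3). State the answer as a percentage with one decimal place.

Numerator = 32
Denom = 57 + 6 + 32 + 32 + 3 = 130
REF3 = 32 / 130 = 0.2462

24.6%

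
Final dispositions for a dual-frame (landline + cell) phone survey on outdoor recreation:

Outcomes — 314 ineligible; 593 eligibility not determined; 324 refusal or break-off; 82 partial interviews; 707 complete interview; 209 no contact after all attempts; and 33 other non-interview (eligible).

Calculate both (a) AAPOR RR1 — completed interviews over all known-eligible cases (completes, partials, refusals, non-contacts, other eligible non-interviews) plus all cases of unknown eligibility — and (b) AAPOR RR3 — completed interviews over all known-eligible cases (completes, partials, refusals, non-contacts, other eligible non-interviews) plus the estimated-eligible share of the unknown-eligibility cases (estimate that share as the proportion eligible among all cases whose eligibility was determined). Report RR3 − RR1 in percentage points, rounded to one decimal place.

Num = 707
Base = 707 + 82 + 324 + 209 + 33 + 593 = 1948
RR1 = 707 / 1948 = 0.3629
Determined eligible = 707 + 82 + 324 + 209 + 33 = 1355
e = 1355 / (1355 + 314) = 1355 / 1669 = 0.8119
Estimated eligible among unknowns = 0.8119 × 593 = 481.46
Base = 1355 + 481.46 = 1836.46
RR3 = 707 / 1836.46 = 0.3850
Difference = 38.50 − 36.29 = 2.21 percentage points

2.2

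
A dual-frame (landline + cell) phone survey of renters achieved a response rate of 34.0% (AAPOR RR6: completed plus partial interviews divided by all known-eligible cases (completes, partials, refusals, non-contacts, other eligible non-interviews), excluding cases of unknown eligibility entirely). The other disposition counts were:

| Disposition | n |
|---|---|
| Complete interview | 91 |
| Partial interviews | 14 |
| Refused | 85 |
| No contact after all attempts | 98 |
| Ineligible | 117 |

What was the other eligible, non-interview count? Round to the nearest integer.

21

Numerator: 91 + 14 = 105
RR6 = 105 / D = 0.340
D = 105 / 0.340 = 308.8
Rest of base = 288
other eligible, non-interview = 308.8 − 288 ≈ 21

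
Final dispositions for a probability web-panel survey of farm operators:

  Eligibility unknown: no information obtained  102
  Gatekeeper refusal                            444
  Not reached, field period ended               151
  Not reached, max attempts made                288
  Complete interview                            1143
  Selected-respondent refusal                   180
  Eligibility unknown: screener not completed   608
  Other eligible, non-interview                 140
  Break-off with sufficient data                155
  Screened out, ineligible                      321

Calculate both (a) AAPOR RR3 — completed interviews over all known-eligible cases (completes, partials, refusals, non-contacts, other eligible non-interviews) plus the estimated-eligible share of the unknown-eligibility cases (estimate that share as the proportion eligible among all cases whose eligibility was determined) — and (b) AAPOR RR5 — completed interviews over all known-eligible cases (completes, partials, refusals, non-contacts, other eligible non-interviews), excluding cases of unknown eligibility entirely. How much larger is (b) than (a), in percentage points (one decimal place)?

Refused = 444 + 180 = 624
No contact after all attempts = 151 + 288 = 439
Undetermined eligibility = 608 + 102 = 710
Numerator: 1143
Known eligible: 1143 + 155 + 624 + 439 + 140 = 2501
e = 2501 / (2501 + 321) = 2501 / 2822 = 0.8863
Eligible share of unknowns: 0.8863 × 710 = 629.27
Denom: 2501 + 629.27 = 3130.27
RR3 = 1143 / 3130.27 = 0.3651
Denom: 1143 + 155 + 624 + 439 + 140 = 2501
RR5 = 1143 / 2501 = 0.4570
Difference = 45.70 − 36.51 = 9.19 percentage points

9.2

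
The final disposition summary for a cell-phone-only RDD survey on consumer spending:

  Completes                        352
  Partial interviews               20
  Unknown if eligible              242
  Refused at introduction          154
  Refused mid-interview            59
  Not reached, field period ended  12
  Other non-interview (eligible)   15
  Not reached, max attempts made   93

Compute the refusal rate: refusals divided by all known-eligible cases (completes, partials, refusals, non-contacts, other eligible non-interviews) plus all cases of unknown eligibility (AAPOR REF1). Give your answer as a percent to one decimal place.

Refusals = 154 + 59 = 213
Non-contacts = 12 + 93 = 105
Numerator → 213
Denom → 352 + 20 + 213 + 105 + 15 + 242 = 947
REF1 = 213 / 947 = 0.2249

22.5%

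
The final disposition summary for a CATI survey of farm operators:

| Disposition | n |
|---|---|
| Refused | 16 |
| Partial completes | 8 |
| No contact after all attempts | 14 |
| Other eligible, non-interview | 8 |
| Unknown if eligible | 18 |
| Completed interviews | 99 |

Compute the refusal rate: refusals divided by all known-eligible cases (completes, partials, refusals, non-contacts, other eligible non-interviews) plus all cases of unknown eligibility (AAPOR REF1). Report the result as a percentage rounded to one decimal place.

Top: 16
Base: 99 + 8 + 16 + 14 + 8 + 18 = 163
REF1 = 16 / 163 = 0.0982

9.8%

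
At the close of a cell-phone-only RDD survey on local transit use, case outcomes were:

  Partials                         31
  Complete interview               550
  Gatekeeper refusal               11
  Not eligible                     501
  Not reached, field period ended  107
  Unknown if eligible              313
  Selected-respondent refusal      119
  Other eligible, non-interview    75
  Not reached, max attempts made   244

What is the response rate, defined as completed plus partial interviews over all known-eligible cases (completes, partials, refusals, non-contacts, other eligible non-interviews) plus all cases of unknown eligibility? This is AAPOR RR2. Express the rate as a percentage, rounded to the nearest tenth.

40.1%

Refusal or break-off = 11 + 119 = 130
Never reached = 107 + 244 = 351
Top: 550 + 31 = 581
Base: 550 + 31 + 130 + 351 + 75 + 313 = 1450
RR2 = 581 / 1450 = 0.4007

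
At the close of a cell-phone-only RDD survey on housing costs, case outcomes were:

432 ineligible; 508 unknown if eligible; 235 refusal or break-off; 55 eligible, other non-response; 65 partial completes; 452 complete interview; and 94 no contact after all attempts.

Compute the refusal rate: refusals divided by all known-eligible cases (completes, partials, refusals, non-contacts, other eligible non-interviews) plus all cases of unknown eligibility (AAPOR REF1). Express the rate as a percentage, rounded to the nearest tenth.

Numerator = 235
Denominator = 452 + 65 + 235 + 94 + 55 + 508 = 1409
REF1 = 235 / 1409 = 0.1668

16.7%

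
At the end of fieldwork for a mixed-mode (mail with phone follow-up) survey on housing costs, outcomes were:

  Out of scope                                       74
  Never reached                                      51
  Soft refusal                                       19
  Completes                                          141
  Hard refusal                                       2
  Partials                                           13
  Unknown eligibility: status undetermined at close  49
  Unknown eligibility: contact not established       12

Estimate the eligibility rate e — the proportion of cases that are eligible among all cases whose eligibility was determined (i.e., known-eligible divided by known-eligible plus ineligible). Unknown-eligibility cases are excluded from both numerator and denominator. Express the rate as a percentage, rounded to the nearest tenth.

Refusals = 2 + 19 = 21
Unknown eligibility = 12 + 49 = 61
Determined eligible = 141 + 13 + 21 + 51 = 226
e = 226 / (226 + 74) = 226 / 300 = 0.7533

75.3%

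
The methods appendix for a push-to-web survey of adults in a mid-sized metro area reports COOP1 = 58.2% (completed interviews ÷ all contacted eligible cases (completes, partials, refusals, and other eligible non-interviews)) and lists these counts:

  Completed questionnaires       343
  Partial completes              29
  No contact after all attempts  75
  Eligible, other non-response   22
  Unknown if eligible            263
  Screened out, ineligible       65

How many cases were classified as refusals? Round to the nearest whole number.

COOP1 = 343 / D = 0.582
D = 343 / 0.582 = 589.3
Other denominator terms total 394
refusals = 589.3 − 394 ≈ 195

195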